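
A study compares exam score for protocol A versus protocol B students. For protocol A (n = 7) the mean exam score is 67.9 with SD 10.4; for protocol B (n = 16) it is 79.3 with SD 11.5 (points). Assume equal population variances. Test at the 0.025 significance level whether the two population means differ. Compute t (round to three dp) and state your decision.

Let group 1 = protocol A, group 2 = protocol B. H0: μ_1 = μ_2; H1: μ_1 ≠ μ_2 (two-sample pooled-variance t-test, two-sided).
s_p² = [(7−1)·10.4² + (16−1)·11.5²]/(7+16−2) = 125.367
t = (67.9 − 79.3)/√[125.367·(1/7 + 1/16)] = -2.247
df = n₁ + n₂ − 2 = 21
Two-sided p-value ≈ 0.036
Since p ≈ 0.036 > α = 0.025, fail to reject H0; the data do not provide sufficient evidence against H0.

t = -2.247; fail to reject H0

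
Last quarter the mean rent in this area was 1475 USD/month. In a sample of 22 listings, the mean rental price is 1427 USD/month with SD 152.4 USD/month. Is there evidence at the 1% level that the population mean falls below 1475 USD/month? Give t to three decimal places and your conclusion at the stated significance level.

H0: μ = 1475; H1: μ < 1475 (one-sample t-test, left-tailed).
t = (x̄ − μ₀)/(s/√n) = (1427 − 1475)/(152.4/√22) = -1.477
df = n − 1 = 21
p-value = P(T ≤ -1.477) ≈ 0.0772
Since p ≈ 0.0772 > α = 0.01, fail to reject H0; the evidence is not statistically significant.

t = -1.477; fail to reject H0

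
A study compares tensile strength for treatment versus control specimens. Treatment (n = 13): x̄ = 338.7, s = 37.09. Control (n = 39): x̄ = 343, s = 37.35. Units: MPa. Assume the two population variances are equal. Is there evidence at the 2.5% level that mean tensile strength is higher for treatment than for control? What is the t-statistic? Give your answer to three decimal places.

-0.360

Let group 1 = treatment, group 2 = control. H0: μ_1 = μ_2; H1: μ_1 > μ_2 (two-sample pooled-variance t-test, right-tailed).
s_p² = [(13−1)·37.09² + (39−1)·37.35²]/(13+39−2) = 1390.38
t = (338.7 − 343)/√[1390.38·(1/13 + 1/39)] = -0.360
df = n₁ + n₂ − 2 = 50
p-value = P(T ≥ -0.360) ≈ 0.640
Since p ≈ 0.640 > α = 0.025, fail to reject H0; the evidence is not statistically significant.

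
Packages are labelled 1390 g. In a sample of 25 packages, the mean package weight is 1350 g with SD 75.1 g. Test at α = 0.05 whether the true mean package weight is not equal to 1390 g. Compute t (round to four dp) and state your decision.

H0: μ = 1390; H1: μ ≠ 1390 (one-sample t-test, two-sided).
t = (x̄ − μ₀)/(s/√n) = (1350 − 1390)/(75.1/√25) = -2.6631
df = n − 1 = 24
Two-sided p-value ≈ 0.0136
Since p ≈ 0.0136 < α = 0.05, reject H0; the evidence is statistically significant.

t = -2.6631; reject H0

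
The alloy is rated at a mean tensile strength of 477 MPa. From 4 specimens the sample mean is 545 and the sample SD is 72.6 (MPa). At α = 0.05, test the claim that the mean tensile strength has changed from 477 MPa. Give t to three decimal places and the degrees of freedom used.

H0: μ = 477; H1: μ ≠ 477 (one-sample t-test, two-sided).
t = (x̄ − μ₀)/(s/√n) = (545 − 477)/(72.6/√4) = 1.873
df = n − 1 = 3
Two-sided p-value ≈ 0.158
Since p ≈ 0.158 > α = 0.05, fail to reject H0; the data do not provide sufficient evidence against H0.

t = 1.873, df = 3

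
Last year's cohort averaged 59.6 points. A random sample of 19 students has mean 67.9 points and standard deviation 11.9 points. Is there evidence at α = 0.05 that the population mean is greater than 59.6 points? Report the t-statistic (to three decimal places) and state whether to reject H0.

H0: μ = 59.6; H1: μ > 59.6 (one-sample t-test, right-tailed).
t = (x̄ − μ₀)/(s/√n) = (67.9 − 59.6)/(11.9/√19) = 3.040
df = n − 1 = 18
p-value = P(T ≥ 3.040) ≈ 0.004
Since p ≈ 0.004 < α = 0.05, reject H0; the evidence is statistically significant.

t = 3.040; reject H0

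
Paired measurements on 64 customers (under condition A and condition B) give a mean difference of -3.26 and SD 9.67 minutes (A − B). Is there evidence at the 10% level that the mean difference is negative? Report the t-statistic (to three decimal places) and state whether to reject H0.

t = -2.697; reject H0

H0: μ_d = 0; H1: μ_d < 0 (paired t-test on the differences, left-tailed).
t = d̄/(s_d/√n) = -3.26/(9.67/√64) = -2.697
df = n − 1 = 63
p-value = P(T ≤ -2.697) ≈ 0.004
Since p ≈ 0.004 < α = 0.1, reject H0; the evidence is statistically significant.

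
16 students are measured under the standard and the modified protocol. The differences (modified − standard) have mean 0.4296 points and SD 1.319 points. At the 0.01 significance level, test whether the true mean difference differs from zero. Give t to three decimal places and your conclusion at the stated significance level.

H0: μ_d = 0; H1: μ_d ≠ 0 (paired t-test on the differences, two-sided).
t = d̄/(s_d/√n) = 0.4296/(1.319/√16) = 1.303
df = n − 1 = 15
Two-sided p-value ≈ 0.212
Since p ≈ 0.212 > α = 0.01, fail to reject H0; the data do not provide sufficient evidence against H0.

t = 1.303; fail to reject H0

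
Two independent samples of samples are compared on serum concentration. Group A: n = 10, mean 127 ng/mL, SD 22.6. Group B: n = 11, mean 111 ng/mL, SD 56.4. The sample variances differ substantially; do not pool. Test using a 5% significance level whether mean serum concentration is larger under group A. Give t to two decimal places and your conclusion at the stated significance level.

Let group 1 = group A, group 2 = group B. H0: μ_1 = μ_2; H1: μ_1 > μ_2 (Welch's two-sample t-test, right-tailed).
t = (x̄_1 − x̄_2)/√(s_1²/n_1 + s_2²/n_2) = (127 − 111)/√(22.6²/10 + 56.4²/11) = 0.87
Welch–Satterthwaite df ≈ 13.38
p-value = P(T ≥ 0.87) ≈ 0.201
Since p ≈ 0.201 > α = 0.05, fail to reject H0; the data do not provide sufficient evidence against H0.

t = 0.87; fail to reject H0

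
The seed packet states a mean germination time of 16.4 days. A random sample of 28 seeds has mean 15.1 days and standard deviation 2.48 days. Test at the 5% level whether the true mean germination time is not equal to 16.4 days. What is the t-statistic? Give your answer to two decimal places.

-2.77

H0: μ = 16.4; H1: μ ≠ 16.4 (one-sample t-test, two-sided).
t = (x̄ − μ₀)/(s/√n) = (15.1 − 16.4)/(2.48/√28) = -2.77
df = n − 1 = 27
Two-sided p-value ≈ 0.010
Since p ≈ 0.010 < α = 0.05, reject H0; the evidence is statistically significant.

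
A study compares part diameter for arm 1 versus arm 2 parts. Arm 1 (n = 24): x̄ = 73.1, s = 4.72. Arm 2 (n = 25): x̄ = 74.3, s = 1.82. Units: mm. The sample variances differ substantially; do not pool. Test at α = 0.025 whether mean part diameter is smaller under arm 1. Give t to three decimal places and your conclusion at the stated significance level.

t = -1.165; fail to reject H0

Let group 1 = arm 1, group 2 = arm 2. H0: μ_1 = μ_2; H1: μ_1 < μ_2 (Welch's two-sample t-test, left-tailed).
t = (x̄_1 − x̄_2)/√(s_1²/n_1 + s_2²/n_2) = (73.1 − 74.3)/√(4.72²/24 + 1.82²/25) = -1.165
Welch–Satterthwaite df ≈ 29.46
p-value = P(T ≤ -1.165) ≈ 0.1267
Since p ≈ 0.1267 > α = 0.025, fail to reject H0; the data do not provide sufficient evidence against H0.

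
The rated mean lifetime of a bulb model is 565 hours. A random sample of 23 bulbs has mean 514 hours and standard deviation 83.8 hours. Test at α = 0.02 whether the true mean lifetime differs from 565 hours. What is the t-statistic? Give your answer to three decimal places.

H0: μ = 565; H1: μ ≠ 565 (one-sample t-test, two-sided).
t = (x̄ − μ₀)/(s/√n) = (514 − 565)/(83.8/√23) = -2.919
df = n − 1 = 22
Two-sided p-value ≈ 0.0080
Since p ≈ 0.0080 < α = 0.02, reject H0; the evidence is statistically significant.

-2.919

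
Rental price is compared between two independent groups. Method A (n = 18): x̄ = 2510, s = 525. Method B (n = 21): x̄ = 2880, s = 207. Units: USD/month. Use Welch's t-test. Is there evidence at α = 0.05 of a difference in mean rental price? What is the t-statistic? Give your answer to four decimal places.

Let group 1 = method A, group 2 = method B. H0: μ_1 = μ_2; H1: μ_1 ≠ μ_2 (Welch's two-sample t-test, two-sided).
t = (x̄_1 − x̄_2)/√(s_1²/n_1 + s_2²/n_2) = (2510 − 2880)/√(525²/18 + 207²/21) = -2.8088
Welch–Satterthwaite df ≈ 21.51
Two-sided p-value ≈ 0.010
Since p ≈ 0.010 < α = 0.05, reject H0; the evidence is statistically significant.

-2.8088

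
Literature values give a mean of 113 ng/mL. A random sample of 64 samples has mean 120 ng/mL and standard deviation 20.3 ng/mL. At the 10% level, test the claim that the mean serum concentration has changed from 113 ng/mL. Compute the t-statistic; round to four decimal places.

H0: μ = 113; H1: μ ≠ 113 (one-sample t-test, two-sided).
t = (x̄ − μ₀)/(s/√n) = (120 − 113)/(20.3/√64) = 2.7586
df = n − 1 = 63
Two-sided p-value ≈ 0.0076
Since p ≈ 0.0076 < α = 0.1, reject H0; the evidence is statistically significant.

2.7586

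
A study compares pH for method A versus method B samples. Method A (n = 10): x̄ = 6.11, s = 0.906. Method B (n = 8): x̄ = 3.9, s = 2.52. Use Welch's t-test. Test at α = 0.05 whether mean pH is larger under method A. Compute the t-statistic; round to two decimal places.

2.36

Let group 1 = method A, group 2 = method B. H0: μ_1 = μ_2; H1: μ_1 > μ_2 (Welch's two-sample t-test, right-tailed).
t = (x̄_1 − x̄_2)/√(s_1²/n_1 + s_2²/n_2) = (6.11 − 3.9)/√(0.906²/10 + 2.52²/8) = 2.36
Welch–Satterthwaite df ≈ 8.45
p-value = P(T ≥ 2.36) ≈ 0.0221
Since p ≈ 0.0221 < α = 0.05, reject H0; the evidence is statistically significant.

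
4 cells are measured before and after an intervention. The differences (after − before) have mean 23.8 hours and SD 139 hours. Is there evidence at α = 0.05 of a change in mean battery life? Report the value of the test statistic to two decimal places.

H0: μ_d = 0; H1: μ_d ≠ 0 (paired t-test on the differences, two-sided).
t = d̄/(s_d/√n) = 23.8/(139/√4) = 0.34
df = n − 1 = 3
Two-sided p-value ≈ 0.755
Since p ≈ 0.755 > α = 0.05, fail to reject H0; the data do not provide sufficient evidence against H0.

0.34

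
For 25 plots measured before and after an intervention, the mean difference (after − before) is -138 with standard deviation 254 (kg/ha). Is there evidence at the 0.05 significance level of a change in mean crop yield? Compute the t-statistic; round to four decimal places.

-2.7165

H0: μ_d = 0; H1: μ_d ≠ 0 (paired t-test on the differences, two-sided).
t = d̄/(s_d/√n) = -138/(254/√25) = -2.7165
df = n − 1 = 24
Two-sided p-value ≈ 0.0120
Since p ≈ 0.0120 < α = 0.05, reject H0; the data support H1.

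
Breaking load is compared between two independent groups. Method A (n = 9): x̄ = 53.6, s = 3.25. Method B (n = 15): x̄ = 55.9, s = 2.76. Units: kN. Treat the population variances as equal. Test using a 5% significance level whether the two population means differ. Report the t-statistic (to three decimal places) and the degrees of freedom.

t = -1.851, df = 22

Let group 1 = method A, group 2 = method B. H0: μ_1 = μ_2; H1: μ_1 ≠ μ_2 (two-sample pooled-variance t-test, two-sided).
s_p² = [(9−1)·3.25² + (15−1)·2.76²]/(9+15−2) = 8.68847
t = (53.6 − 55.9)/√[8.68847·(1/9 + 1/15)] = -1.851
df = n₁ + n₂ − 2 = 22
Two-sided p-value ≈ 0.0777
Since p ≈ 0.0777 > α = 0.05, fail to reject H0; the evidence is not statistically significant.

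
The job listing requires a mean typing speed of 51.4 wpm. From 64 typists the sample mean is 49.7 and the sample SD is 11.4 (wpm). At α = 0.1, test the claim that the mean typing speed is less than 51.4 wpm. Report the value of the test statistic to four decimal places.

-1.1930

H0: μ = 51.4; H1: μ < 51.4 (one-sample t-test, left-tailed).
t = (x̄ − μ₀)/(s/√n) = (49.7 − 51.4)/(11.4/√64) = -1.1930
df = n − 1 = 63
p-value = P(T ≤ -1.1930) ≈ 0.119
Since p ≈ 0.119 > α = 0.1, fail to reject H0; the evidence is not statistically significant.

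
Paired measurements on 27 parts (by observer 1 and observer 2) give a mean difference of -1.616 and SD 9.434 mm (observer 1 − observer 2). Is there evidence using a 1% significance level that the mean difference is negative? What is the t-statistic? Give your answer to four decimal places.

-0.8901

H0: μ_d = 0; H1: μ_d < 0 (paired t-test on the differences, left-tailed).
t = d̄/(s_d/√n) = -1.616/(9.434/√27) = -0.8901
df = n − 1 = 26
p-value = P(T ≤ -0.8901) ≈ 0.1908
Since p ≈ 0.1908 > α = 0.01, fail to reject H0; the evidence is not statistically significant.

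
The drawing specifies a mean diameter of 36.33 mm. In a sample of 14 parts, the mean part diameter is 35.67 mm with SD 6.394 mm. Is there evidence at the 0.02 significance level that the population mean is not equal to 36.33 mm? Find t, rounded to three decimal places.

-0.386

H0: μ = 36.33; H1: μ ≠ 36.33 (one-sample t-test, two-sided).
t = (x̄ − μ₀)/(s/√n) = (35.67 − 36.33)/(6.394/√14) = -0.386
df = n − 1 = 13
Two-sided p-value ≈ 0.706
Since p ≈ 0.706 > α = 0.02, fail to reject H0; the evidence is not statistically significant.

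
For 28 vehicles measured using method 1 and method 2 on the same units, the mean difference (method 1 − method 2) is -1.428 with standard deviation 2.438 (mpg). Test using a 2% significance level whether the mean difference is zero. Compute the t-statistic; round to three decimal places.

-3.099

H0: μ_d = 0; H1: μ_d ≠ 0 (paired t-test on the differences, two-sided).
t = d̄/(s_d/√n) = -1.428/(2.438/√28) = -3.099
df = n − 1 = 27
Two-sided p-value ≈ 0.004
Since p ≈ 0.004 < α = 0.02, reject H0; the evidence is statistically significant.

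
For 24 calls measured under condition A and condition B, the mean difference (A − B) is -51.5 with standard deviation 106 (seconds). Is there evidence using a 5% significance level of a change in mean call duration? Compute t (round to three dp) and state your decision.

H0: μ_d = 0; H1: μ_d ≠ 0 (paired t-test on the differences, two-sided).
t = d̄/(s_d/√n) = -51.5/(106/√24) = -2.380
df = n − 1 = 23
Two-sided p-value ≈ 0.026
Since p ≈ 0.026 < α = 0.05, reject H0; the evidence is statistically significant.

t = -2.380; reject H0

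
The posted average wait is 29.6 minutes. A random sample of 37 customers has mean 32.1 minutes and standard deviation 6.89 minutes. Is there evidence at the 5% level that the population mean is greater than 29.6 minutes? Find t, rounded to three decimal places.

H0: μ = 29.6; H1: μ > 29.6 (one-sample t-test, right-tailed).
t = (x̄ − μ₀)/(s/√n) = (32.1 − 29.6)/(6.89/√37) = 2.207
df = n − 1 = 36
p-value = P(T ≥ 2.207) ≈ 0.0169
Since p ≈ 0.0169 < α = 0.05, reject H0; the evidence is statistically significant.

2.207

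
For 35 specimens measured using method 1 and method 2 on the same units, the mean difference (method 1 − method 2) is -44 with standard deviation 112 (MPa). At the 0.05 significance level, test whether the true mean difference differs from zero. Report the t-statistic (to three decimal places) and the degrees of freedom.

t = -2.324, df = 34

H0: μ_d = 0; H1: μ_d ≠ 0 (paired t-test on the differences, two-sided).
t = d̄/(s_d/√n) = -44/(112/√35) = -2.324
df = n − 1 = 34
Two-sided p-value ≈ 0.0262
Since p ≈ 0.0262 < α = 0.05, reject H0; the evidence is statistically significant.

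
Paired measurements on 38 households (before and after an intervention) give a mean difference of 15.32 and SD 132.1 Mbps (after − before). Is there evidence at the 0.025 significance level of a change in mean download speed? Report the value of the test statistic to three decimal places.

H0: μ_d = 0; H1: μ_d ≠ 0 (paired t-test on the differences, two-sided).
t = d̄/(s_d/√n) = 15.32/(132.1/√38) = 0.715
df = n − 1 = 37
Two-sided p-value ≈ 0.479
Since p ≈ 0.479 > α = 0.025, fail to reject H0; the evidence is not statistically significant.

0.715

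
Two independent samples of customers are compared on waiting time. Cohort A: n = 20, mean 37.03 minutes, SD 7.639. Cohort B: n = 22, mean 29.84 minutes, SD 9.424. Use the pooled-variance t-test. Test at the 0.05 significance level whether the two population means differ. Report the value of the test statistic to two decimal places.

2.70

Let group 1 = cohort A, group 2 = cohort B. H0: μ_1 = μ_2; H1: μ_1 ≠ μ_2 (two-sample pooled-variance t-test, two-sided).
s_p² = [(20−1)·7.639² + (22−1)·9.424²]/(20+22−2) = 74.3445
t = (37.03 − 29.84)/√[74.3445·(1/20 + 1/22)] = 2.70
df = n₁ + n₂ − 2 = 40
Two-sided p-value ≈ 0.0101
Since p ≈ 0.0101 < α = 0.05, reject H0; the data support H1.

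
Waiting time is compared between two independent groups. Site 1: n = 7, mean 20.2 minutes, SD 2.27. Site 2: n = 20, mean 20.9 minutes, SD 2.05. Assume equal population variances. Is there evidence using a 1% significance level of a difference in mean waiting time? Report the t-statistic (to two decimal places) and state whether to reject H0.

Let group 1 = site 1, group 2 = site 2. H0: μ_1 = μ_2; H1: μ_1 ≠ μ_2 (two-sample pooled-variance t-test, two-sided).
s_p² = [(7−1)·2.27² + (20−1)·2.05²]/(7+20−2) = 4.4306
t = (20.2 − 20.9)/√[4.4306·(1/7 + 1/20)] = -0.76
df = n₁ + n₂ − 2 = 25
Two-sided p-value ≈ 0.4560
Since p ≈ 0.4560 > α = 0.01, fail to reject H0; the data do not provide sufficient evidence against H0.

t = -0.76; fail to reject H0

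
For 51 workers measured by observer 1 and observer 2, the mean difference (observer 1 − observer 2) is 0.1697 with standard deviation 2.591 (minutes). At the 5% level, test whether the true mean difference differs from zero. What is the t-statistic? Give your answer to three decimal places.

0.468

H0: μ_d = 0; H1: μ_d ≠ 0 (paired t-test on the differences, two-sided).
t = d̄/(s_d/√n) = 0.1697/(2.591/√51) = 0.468
df = n − 1 = 50
Two-sided p-value ≈ 0.642
Since p ≈ 0.642 > α = 0.05, fail to reject H0; the evidence is not statistically significant.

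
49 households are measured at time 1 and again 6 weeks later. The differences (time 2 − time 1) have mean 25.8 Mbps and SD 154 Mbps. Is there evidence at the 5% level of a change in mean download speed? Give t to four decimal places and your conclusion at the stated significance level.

H0: μ_d = 0; H1: μ_d ≠ 0 (paired t-test on the differences, two-sided).
t = d̄/(s_d/√n) = 25.8/(154/√49) = 1.1727
df = n − 1 = 48
Two-sided p-value ≈ 0.2467
Since p ≈ 0.2467 > α = 0.05, fail to reject H0; the evidence is not statistically significant.

t = 1.1727; fail to reject H0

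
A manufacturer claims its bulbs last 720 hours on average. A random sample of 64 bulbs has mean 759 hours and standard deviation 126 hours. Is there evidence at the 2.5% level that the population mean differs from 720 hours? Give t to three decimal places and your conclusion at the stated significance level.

H0: μ = 720; H1: μ ≠ 720 (one-sample t-test, two-sided).
t = (x̄ − μ₀)/(s/√n) = (759 − 720)/(126/√64) = 2.476
df = n − 1 = 63
Two-sided p-value ≈ 0.016
Since p ≈ 0.016 < α = 0.025, reject H0; the evidence is statistically significant.

t = 2.476; reject H0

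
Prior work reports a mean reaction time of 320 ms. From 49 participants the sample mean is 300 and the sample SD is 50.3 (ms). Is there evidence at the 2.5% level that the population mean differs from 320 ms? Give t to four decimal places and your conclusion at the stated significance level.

H0: μ = 320; H1: μ ≠ 320 (one-sample t-test, two-sided).
t = (x̄ − μ₀)/(s/√n) = (300 − 320)/(50.3/√49) = -2.7833
df = n − 1 = 48
Two-sided p-value ≈ 0.0077
Since p ≈ 0.0077 < α = 0.025, reject H0; the data support H1.

t = -2.7833; reject H0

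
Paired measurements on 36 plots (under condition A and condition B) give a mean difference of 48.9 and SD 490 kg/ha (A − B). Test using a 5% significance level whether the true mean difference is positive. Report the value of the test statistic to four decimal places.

H0: μ_d = 0; H1: μ_d > 0 (paired t-test on the differences, right-tailed).
t = d̄/(s_d/√n) = 48.9/(490/√36) = 0.5988
df = n − 1 = 35
p-value = P(T ≥ 0.5988) ≈ 0.277
Since p ≈ 0.277 > α = 0.05, fail to reject H0; the evidence is not statistically significant.

0.5988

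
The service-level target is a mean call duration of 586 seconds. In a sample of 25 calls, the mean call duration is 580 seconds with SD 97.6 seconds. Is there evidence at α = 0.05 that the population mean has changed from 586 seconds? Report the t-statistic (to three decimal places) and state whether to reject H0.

t = -0.307; fail to reject H0

H0: μ = 586; H1: μ ≠ 586 (one-sample t-test, two-sided).
t = (x̄ − μ₀)/(s/√n) = (580 − 586)/(97.6/√25) = -0.307
df = n − 1 = 24
Two-sided p-value ≈ 0.761
Since p ≈ 0.761 > α = 0.05, fail to reject H0; the data do not provide sufficient evidence against H0.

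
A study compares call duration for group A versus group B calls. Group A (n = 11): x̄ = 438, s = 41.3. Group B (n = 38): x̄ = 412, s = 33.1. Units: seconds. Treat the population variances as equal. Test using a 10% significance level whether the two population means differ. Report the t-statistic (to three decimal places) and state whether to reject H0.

t = 2.169; reject H0

Let group 1 = group A, group 2 = group B. H0: μ_1 = μ_2; H1: μ_1 ≠ μ_2 (two-sample pooled-variance t-test, two-sided).
s_p² = [(11−1)·41.3² + (38−1)·33.1²]/(11+38−2) = 1225.41
t = (438 − 412)/√[1225.41·(1/11 + 1/38)] = 2.169
df = n₁ + n₂ − 2 = 47
Two-sided p-value ≈ 0.035
Since p ≈ 0.035 < α = 0.1, reject H0; the data support H1.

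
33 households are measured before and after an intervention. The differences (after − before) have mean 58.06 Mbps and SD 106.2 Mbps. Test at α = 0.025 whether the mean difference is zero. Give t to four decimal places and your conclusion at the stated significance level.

t = 3.1406; reject H0

H0: μ_d = 0; H1: μ_d ≠ 0 (paired t-test on the differences, two-sided).
t = d̄/(s_d/√n) = 58.06/(106.2/√33) = 3.1406
df = n − 1 = 32
Two-sided p-value ≈ 0.004
Since p ≈ 0.004 < α = 0.025, reject H0; the data support H1.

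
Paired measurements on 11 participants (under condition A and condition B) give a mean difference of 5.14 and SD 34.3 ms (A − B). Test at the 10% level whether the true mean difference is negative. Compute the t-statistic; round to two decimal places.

0.50

H0: μ_d = 0; H1: μ_d < 0 (paired t-test on the differences, left-tailed).
t = d̄/(s_d/√n) = 5.14/(34.3/√11) = 0.50
df = n − 1 = 10
p-value = P(T ≤ 0.50) ≈ 0.6850
Since p ≈ 0.6850 > α = 0.1, fail to reject H0; the data do not provide sufficient evidence against H0.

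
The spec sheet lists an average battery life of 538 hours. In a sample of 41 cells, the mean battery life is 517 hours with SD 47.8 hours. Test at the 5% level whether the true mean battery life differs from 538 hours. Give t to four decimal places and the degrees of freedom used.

t = -2.8131, df = 40

H0: μ = 538; H1: μ ≠ 538 (one-sample t-test, two-sided).
t = (x̄ − μ₀)/(s/√n) = (517 − 538)/(47.8/√41) = -2.8131
df = n − 1 = 40
Two-sided p-value ≈ 0.008
Since p ≈ 0.008 < α = 0.05, reject H0; the evidence is statistically significant.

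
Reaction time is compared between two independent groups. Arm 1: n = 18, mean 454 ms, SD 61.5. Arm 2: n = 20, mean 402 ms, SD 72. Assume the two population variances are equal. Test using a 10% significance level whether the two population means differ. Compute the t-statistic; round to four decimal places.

2.3801

Let group 1 = arm 1, group 2 = arm 2. H0: μ_1 = μ_2; H1: μ_1 ≠ μ_2 (two-sample pooled-variance t-test, two-sided).
s_p² = [(18−1)·61.5² + (20−1)·72²]/(18+20−2) = 4522.06
t = (454 − 402)/√[4522.06·(1/18 + 1/20)] = 2.3801
df = n₁ + n₂ − 2 = 36
Two-sided p-value ≈ 0.0227
Since p ≈ 0.0227 < α = 0.1, reject H0; the data support H1.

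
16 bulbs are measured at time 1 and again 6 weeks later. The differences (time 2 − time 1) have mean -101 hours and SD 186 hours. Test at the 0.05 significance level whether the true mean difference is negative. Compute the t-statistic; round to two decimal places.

-2.17

H0: μ_d = 0; H1: μ_d < 0 (paired t-test on the differences, left-tailed).
t = d̄/(s_d/√n) = -101/(186/√16) = -2.17
df = n − 1 = 15
p-value = P(T ≤ -2.17) ≈ 0.023
Since p ≈ 0.023 < α = 0.05, reject H0; the data support H1.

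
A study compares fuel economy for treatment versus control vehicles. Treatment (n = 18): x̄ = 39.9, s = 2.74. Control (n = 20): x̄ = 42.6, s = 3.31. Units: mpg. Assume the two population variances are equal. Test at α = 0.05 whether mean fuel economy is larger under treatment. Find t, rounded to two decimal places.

Let group 1 = treatment, group 2 = control. H0: μ_1 = μ_2; H1: μ_1 > μ_2 (two-sample pooled-variance t-test, right-tailed).
s_p² = [(18−1)·2.74² + (20−1)·3.31²]/(18+20−2) = 9.32764
t = (39.9 − 42.6)/√[9.32764·(1/18 + 1/20)] = -2.72
df = n₁ + n₂ − 2 = 36
p-value = P(T ≥ -2.72) ≈ 0.995
Since p ≈ 0.995 > α = 0.05, fail to reject H0; the evidence is not statistically significant.

-2.72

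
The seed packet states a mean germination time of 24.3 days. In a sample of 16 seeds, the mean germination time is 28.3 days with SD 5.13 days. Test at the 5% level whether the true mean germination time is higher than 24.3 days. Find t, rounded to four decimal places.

3.1189

H0: μ = 24.3; H1: μ > 24.3 (one-sample t-test, right-tailed).
t = (x̄ − μ₀)/(s/√n) = (28.3 − 24.3)/(5.13/√16) = 3.1189
df = n − 1 = 15
p-value = P(T ≥ 3.1189) ≈ 0.0035
Since p ≈ 0.0035 < α = 0.05, reject H0; the evidence is statistically significant.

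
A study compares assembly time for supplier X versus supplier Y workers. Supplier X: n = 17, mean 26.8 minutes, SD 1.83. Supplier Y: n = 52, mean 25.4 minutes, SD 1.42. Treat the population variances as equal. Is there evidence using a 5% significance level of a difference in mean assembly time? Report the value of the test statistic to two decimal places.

3.28

Let group 1 = supplier X, group 2 = supplier Y. H0: μ_1 = μ_2; H1: μ_1 ≠ μ_2 (two-sample pooled-variance t-test, two-sided).
s_p² = [(17−1)·1.83² + (52−1)·1.42²]/(17+52−2) = 2.33461
t = (26.8 − 25.4)/√[2.33461·(1/17 + 1/52)] = 3.28
df = n₁ + n₂ − 2 = 67
Two-sided p-value ≈ 0.002
Since p ≈ 0.002 < α = 0.05, reject H0; the evidence is statistically significant.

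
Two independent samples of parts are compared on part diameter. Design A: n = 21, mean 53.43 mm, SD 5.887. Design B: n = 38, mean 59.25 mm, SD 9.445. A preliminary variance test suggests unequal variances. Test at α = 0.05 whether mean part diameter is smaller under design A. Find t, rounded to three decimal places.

-2.911

Let group 1 = design A, group 2 = design B. H0: μ_1 = μ_2; H1: μ_1 < μ_2 (Welch's two-sample t-test, left-tailed).
t = (x̄_1 − x̄_2)/√(s_1²/n_1 + s_2²/n_2) = (53.43 − 59.25)/√(5.887²/21 + 9.445²/38) = -2.911
Welch–Satterthwaite df ≈ 56.06
p-value = P(T ≤ -2.911) ≈ 0.003
Since p ≈ 0.003 < α = 0.05, reject H0; the data support H1.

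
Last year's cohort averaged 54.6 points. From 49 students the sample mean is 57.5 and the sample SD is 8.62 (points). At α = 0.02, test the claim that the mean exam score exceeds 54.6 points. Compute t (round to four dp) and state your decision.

H0: μ = 54.6; H1: μ > 54.6 (one-sample t-test, right-tailed).
t = (x̄ − μ₀)/(s/√n) = (57.5 − 54.6)/(8.62/√49) = 2.3550
df = n − 1 = 48
p-value = P(T ≥ 2.3550) ≈ 0.0113
Since p ≈ 0.0113 < α = 0.02, reject H0; the evidence is statistically significant.

t = 2.3550; reject H0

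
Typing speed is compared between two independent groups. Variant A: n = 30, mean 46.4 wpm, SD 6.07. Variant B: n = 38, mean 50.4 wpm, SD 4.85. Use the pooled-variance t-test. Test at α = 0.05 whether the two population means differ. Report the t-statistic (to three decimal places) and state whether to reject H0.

t = -3.022; reject H0

Let group 1 = variant A, group 2 = variant B. H0: μ_1 = μ_2; H1: μ_1 ≠ μ_2 (two-sample pooled-variance t-test, two-sided).
s_p² = [(30−1)·6.07² + (38−1)·4.85²]/(30+38−2) = 29.3763
t = (46.4 − 50.4)/√[29.3763·(1/30 + 1/38)] = -3.022
df = n₁ + n₂ − 2 = 66
Two-sided p-value ≈ 0.0036
Since p ≈ 0.0036 < α = 0.05, reject H0; the data support H1.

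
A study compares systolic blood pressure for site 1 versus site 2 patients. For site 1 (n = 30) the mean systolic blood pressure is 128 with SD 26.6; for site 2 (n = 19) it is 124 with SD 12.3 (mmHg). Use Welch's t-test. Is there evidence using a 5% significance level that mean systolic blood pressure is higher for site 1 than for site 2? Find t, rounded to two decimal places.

0.71

Let group 1 = site 1, group 2 = site 2. H0: μ_1 = μ_2; H1: μ_1 > μ_2 (Welch's two-sample t-test, right-tailed).
t = (x̄_1 − x̄_2)/√(s_1²/n_1 + s_2²/n_2) = (128 − 124)/√(26.6²/30 + 12.3²/19) = 0.71
Welch–Satterthwaite df ≈ 43.84
p-value = P(T ≥ 0.71) ≈ 0.240
Since p ≈ 0.240 > α = 0.05, fail to reject H0; the evidence is not statistically significant.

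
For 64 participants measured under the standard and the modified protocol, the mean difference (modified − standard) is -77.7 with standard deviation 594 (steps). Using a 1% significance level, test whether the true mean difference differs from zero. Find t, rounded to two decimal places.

-1.05

H0: μ_d = 0; H1: μ_d ≠ 0 (paired t-test on the differences, two-sided).
t = d̄/(s_d/√n) = -77.7/(594/√64) = -1.05
df = n − 1 = 63
Two-sided p-value ≈ 0.2993
Since p ≈ 0.2993 > α = 0.01, fail to reject H0; the evidence is not statistically significant.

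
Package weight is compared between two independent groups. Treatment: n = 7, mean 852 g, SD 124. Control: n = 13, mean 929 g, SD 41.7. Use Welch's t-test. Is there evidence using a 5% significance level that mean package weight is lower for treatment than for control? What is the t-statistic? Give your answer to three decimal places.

-1.595

Let group 1 = treatment, group 2 = control. H0: μ_1 = μ_2; H1: μ_1 < μ_2 (Welch's two-sample t-test, left-tailed).
t = (x̄_1 − x̄_2)/√(s_1²/n_1 + s_2²/n_2) = (852 − 929)/√(124²/7 + 41.7²/13) = -1.595
Welch–Satterthwaite df ≈ 6.74
p-value = P(T ≤ -1.595) ≈ 0.078
Since p ≈ 0.078 > α = 0.05, fail to reject H0; the evidence is not statistically significant.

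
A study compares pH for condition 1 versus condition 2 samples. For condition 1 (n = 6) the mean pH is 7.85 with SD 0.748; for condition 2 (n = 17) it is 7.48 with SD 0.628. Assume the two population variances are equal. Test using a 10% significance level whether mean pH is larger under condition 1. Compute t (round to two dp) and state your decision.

Let group 1 = condition 1, group 2 = condition 2. H0: μ_1 = μ_2; H1: μ_1 > μ_2 (two-sample pooled-variance t-test, right-tailed).
s_p² = [(6−1)·0.748² + (17−1)·0.628²]/(6+17−2) = 0.433698
t = (7.85 − 7.48)/√[0.433698·(1/6 + 1/17)] = 1.18
df = n₁ + n₂ − 2 = 21
p-value = P(T ≥ 1.18) ≈ 0.1250
Since p ≈ 0.1250 > α = 0.1, fail to reject H0; the evidence is not statistically significant.

t = 1.18; fail to reject H0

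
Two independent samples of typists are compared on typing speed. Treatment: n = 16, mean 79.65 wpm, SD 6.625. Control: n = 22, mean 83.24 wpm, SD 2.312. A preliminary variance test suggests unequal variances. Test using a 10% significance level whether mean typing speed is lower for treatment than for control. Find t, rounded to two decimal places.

-2.08

Let group 1 = treatment, group 2 = control. H0: μ_1 = μ_2; H1: μ_1 < μ_2 (Welch's two-sample t-test, left-tailed).
t = (x̄_1 − x̄_2)/√(s_1²/n_1 + s_2²/n_2) = (79.65 − 83.24)/√(6.625²/16 + 2.312²/22) = -2.08
Welch–Satterthwaite df ≈ 17.68
p-value = P(T ≤ -2.08) ≈ 0.026
Since p ≈ 0.026 < α = 0.1, reject H0; the evidence is statistically significant.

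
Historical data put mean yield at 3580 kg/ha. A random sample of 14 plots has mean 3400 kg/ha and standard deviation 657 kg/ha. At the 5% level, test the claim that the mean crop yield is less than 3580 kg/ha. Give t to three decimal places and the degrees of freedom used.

H0: μ = 3580; H1: μ < 3580 (one-sample t-test, left-tailed).
t = (x̄ − μ₀)/(s/√n) = (3400 − 3580)/(657/√14) = -1.025
df = n − 1 = 13
p-value = P(T ≤ -1.025) ≈ 0.1620
Since p ≈ 0.1620 > α = 0.05, fail to reject H0; the data do not provide sufficient evidence against H0.

t = -1.025, df = 13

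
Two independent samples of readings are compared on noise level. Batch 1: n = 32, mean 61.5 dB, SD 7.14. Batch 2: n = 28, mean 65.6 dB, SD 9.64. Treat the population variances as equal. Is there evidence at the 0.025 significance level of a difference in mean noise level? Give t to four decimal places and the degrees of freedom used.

Let group 1 = batch 1, group 2 = batch 2. H0: μ_1 = μ_2; H1: μ_1 ≠ μ_2 (two-sample pooled-variance t-test, two-sided).
s_p² = [(32−1)·7.14² + (28−1)·9.64²]/(32+28−2) = 70.508
t = (61.5 − 65.6)/√[70.508·(1/32 + 1/28)] = -1.8869
df = n₁ + n₂ − 2 = 58
Two-sided p-value ≈ 0.064
Since p ≈ 0.064 > α = 0.025, fail to reject H0; the evidence is not statistically significant.

t = -1.8869, df = 58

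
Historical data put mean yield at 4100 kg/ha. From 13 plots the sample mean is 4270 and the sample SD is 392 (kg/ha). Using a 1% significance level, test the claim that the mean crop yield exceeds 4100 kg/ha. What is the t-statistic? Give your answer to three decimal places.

1.564

H0: μ = 4100; H1: μ > 4100 (one-sample t-test, right-tailed).
t = (x̄ − μ₀)/(s/√n) = (4270 − 4100)/(392/√13) = 1.564
df = n − 1 = 12
p-value = P(T ≥ 1.564) ≈ 0.0719
Since p ≈ 0.0719 > α = 0.01, fail to reject H0; the evidence is not statistically significant.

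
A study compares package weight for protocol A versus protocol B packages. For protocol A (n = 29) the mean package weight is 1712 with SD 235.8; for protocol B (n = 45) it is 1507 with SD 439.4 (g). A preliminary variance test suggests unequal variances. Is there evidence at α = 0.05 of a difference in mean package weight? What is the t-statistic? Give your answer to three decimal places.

Let group 1 = protocol A, group 2 = protocol B. H0: μ_1 = μ_2; H1: μ_1 ≠ μ_2 (Welch's two-sample t-test, two-sided).
t = (x̄_1 − x̄_2)/√(s_1²/n_1 + s_2²/n_2) = (1712 − 1507)/√(235.8²/29 + 439.4²/45) = 2.602
Welch–Satterthwaite df ≈ 70.11
Two-sided p-value ≈ 0.011
Since p ≈ 0.011 < α = 0.05, reject H0; the data support H1.

2.602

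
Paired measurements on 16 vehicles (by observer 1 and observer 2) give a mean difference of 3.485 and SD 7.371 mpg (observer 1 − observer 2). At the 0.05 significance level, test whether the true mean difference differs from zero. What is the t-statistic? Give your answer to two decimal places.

H0: μ_d = 0; H1: μ_d ≠ 0 (paired t-test on the differences, two-sided).
t = d̄/(s_d/√n) = 3.485/(7.371/√16) = 1.89
df = n − 1 = 15
Two-sided p-value ≈ 0.078
Since p ≈ 0.078 > α = 0.05, fail to reject H0; the evidence is not statistically significant.

1.89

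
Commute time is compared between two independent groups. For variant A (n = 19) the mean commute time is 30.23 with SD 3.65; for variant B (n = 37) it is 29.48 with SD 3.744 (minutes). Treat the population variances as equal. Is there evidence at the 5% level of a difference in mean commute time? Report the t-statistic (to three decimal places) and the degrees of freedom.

t = 0.716, df = 54

Let group 1 = variant A, group 2 = variant B. H0: μ_1 = μ_2; H1: μ_1 ≠ μ_2 (two-sample pooled-variance t-test, two-sided).
s_p² = [(19−1)·3.65² + (37−1)·3.744²]/(19+37−2) = 13.7859
t = (30.23 − 29.48)/√[13.7859·(1/19 + 1/37)] = 0.716
df = n₁ + n₂ − 2 = 54
Two-sided p-value ≈ 0.477
Since p ≈ 0.477 > α = 0.05, fail to reject H0; the data do not provide sufficient evidence against H0.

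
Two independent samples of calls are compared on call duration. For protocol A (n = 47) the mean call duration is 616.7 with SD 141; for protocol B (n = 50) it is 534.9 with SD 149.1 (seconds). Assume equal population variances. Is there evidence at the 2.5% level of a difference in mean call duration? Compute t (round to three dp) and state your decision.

t = 2.772; reject H0

Let group 1 = protocol A, group 2 = protocol B. H0: μ_1 = μ_2; H1: μ_1 ≠ μ_2 (two-sample pooled-variance t-test, two-sided).
s_p² = [(47−1)·141² + (50−1)·149.1²]/(47+50−2) = 21093
t = (616.7 − 534.9)/√[21093·(1/47 + 1/50)] = 2.772
df = n₁ + n₂ − 2 = 95
Two-sided p-value ≈ 0.007
Since p ≈ 0.007 < α = 0.025, reject H0; the data support H1.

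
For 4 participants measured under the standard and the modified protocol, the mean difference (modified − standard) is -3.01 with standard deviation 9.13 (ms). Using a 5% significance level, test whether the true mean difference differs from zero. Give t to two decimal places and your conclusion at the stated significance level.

H0: μ_d = 0; H1: μ_d ≠ 0 (paired t-test on the differences, two-sided).
t = d̄/(s_d/√n) = -3.01/(9.13/√4) = -0.66
df = n − 1 = 3
Two-sided p-value ≈ 0.557
Since p ≈ 0.557 > α = 0.05, fail to reject H0; the evidence is not statistically significant.

t = -0.66; fail to reject H0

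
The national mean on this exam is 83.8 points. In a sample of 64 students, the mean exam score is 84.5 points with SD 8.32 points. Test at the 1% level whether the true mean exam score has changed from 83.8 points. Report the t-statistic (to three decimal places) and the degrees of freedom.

t = 0.673, df = 63

H0: μ = 83.8; H1: μ ≠ 83.8 (one-sample t-test, two-sided).
t = (x̄ − μ₀)/(s/√n) = (84.5 − 83.8)/(8.32/√64) = 0.673
df = n − 1 = 63
Two-sided p-value ≈ 0.503
Since p ≈ 0.503 > α = 0.01, fail to reject H0; the data do not provide sufficient evidence against H0.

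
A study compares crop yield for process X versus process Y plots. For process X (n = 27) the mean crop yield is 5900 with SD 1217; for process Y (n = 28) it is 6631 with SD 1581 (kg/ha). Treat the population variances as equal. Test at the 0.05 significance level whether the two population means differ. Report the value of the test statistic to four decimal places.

Let group 1 = process X, group 2 = process Y. H0: μ_1 = μ_2; H1: μ_1 ≠ μ_2 (two-sample pooled-variance t-test, two-sided).
s_p² = [(27−1)·1217² + (28−1)·1581²]/(27+28−2) = 1999930
t = (5900 − 6631)/√[1999930·(1/27 + 1/28)] = -1.9164
df = n₁ + n₂ − 2 = 53
Two-sided p-value ≈ 0.0607
Since p ≈ 0.0607 > α = 0.05, fail to reject H0; the evidence is not statistically significant.

-1.9164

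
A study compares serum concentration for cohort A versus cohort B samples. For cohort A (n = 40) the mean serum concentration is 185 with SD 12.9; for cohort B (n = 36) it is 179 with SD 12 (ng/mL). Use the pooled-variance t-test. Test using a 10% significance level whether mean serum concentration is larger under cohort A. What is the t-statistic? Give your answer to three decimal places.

Let group 1 = cohort A, group 2 = cohort B. H0: μ_1 = μ_2; H1: μ_1 > μ_2 (two-sample pooled-variance t-test, right-tailed).
s_p² = [(40−1)·12.9² + (36−1)·12²]/(40+36−2) = 155.811
t = (185 − 179)/√[155.811·(1/40 + 1/36)] = 2.092
df = n₁ + n₂ − 2 = 74
p-value = P(T ≥ 2.092) ≈ 0.0199
Since p ≈ 0.0199 < α = 0.1, reject H0; the evidence is statistically significant.

2.092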